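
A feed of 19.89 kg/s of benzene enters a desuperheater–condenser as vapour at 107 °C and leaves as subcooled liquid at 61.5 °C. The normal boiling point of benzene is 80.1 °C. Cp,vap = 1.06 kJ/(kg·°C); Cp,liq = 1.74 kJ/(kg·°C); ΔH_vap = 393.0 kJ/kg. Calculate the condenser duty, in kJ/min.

vapour 107→80.1 °C: -28.514 kJ/kg
condensation at 80.1 °C: -393 kJ/kg
liquid 80.1→61.5 °C: -32.364 kJ/kg
Δh = -28.514 + -393 + -32.364 = -453.88 kJ/kg
Q = ṁ·Δh = 19.89 kg/s × -453.88 kJ/kg = -9027.6 kJ/s
|Q| = 9027.6 kW = 541660 kJ/min

Q_c = 542000 kJ/min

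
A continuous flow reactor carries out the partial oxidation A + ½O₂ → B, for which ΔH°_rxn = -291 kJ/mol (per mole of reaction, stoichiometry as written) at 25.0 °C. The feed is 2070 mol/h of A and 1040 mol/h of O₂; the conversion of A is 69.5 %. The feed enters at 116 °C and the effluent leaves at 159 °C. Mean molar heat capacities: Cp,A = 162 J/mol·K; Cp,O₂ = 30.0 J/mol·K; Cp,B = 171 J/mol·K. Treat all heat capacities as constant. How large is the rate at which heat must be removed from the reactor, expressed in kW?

Q_out = 112 kW

Extent of reaction ξ = 0.695 × 2070 = 1438.6 mol/h
Reaction term: ξ·ΔH°_rxn = 1438.6 × -291 = -418650 kJ/h
Sensible, feed 116→25 °C: -33355 kJ/h
Outlet flows (mol/h): A 631.35, O₂ 320.68, B 1438.6
Sensible, products 25→159 °C: 47960 kJ/h
Q = ΔH = -404040 kJ/h = -112.23 kW
Heat removed = 112.23 kW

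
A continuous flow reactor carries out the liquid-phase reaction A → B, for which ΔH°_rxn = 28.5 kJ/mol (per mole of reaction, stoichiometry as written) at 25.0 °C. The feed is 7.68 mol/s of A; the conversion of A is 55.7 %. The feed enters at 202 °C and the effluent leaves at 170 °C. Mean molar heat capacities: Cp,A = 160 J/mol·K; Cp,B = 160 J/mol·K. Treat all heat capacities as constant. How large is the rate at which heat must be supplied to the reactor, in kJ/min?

Extent of reaction ξ = 0.557 × 7.68 = 4.2778 mol/s
Reaction term: ξ·ΔH°_rxn = 4.2778 × 28.5 = 121.92 kJ/s
Sensible, feed 202→25 °C: -217.5 kJ/s
Outlet flows (mol/s): A 3.4022, B 4.2778
Sensible, products 25→170 °C: 178.18 kJ/s
Q = ΔH = 82.595 kJ/s = 82.595 kW
Heat supplied = 4955.7 kJ/min

Q_in = 4960 kJ/min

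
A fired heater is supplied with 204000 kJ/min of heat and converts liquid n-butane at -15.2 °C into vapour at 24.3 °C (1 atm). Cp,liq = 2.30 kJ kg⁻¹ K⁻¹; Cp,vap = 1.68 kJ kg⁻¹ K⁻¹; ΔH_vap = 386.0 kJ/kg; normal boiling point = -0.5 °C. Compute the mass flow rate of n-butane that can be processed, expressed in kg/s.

Δh = 2.30×(-0.5−-15.2) + 386.0 + 1.68×(24.3−-0.5) = 461.47 kJ/kg
Q = 204000 kJ/min = 3400 kJ/s = 3400 kJ/s
ṁ = Q/Δh = 3400 / 461.47 = 7.3677 kg/s

ṁ = 7.37 kg/s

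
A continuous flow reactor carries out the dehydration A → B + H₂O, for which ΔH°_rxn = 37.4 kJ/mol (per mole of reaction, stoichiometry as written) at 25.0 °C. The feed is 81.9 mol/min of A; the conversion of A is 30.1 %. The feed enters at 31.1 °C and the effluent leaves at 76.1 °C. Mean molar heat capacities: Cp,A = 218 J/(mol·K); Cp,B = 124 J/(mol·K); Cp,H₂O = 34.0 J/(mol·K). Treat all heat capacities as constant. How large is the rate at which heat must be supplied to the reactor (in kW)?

Q_in = 27.5 kW

Extent of reaction ξ = 0.301 × 81.9 = 24.652 mol/min
Reaction term: ξ·ΔH°_rxn = 24.652 × 37.4 = 921.98 kJ/min
Sensible, feed 31.1→25 °C: -108.91 kJ/min
Outlet flows (mol/min): A 57.248, B 24.652, H₂O 24.652
Sensible, products 25→76.1 °C: 836.77 kJ/min
Q = ΔH = 1649.8 kJ/min = 27.497 kW
Heat supplied = 27.497 kW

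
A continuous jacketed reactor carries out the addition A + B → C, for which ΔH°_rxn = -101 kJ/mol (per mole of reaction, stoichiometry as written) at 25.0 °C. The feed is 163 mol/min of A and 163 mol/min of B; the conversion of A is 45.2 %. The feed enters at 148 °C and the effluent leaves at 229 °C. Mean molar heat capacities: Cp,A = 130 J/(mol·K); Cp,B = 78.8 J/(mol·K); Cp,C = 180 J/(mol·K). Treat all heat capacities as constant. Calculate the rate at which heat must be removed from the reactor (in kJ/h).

Q_out = 307000 kJ/h

Extent of reaction ξ = 0.452 × 163 = 73.676 mol/min
Reaction term: ξ·ΔH°_rxn = 73.676 × -101 = -7441.3 kJ/min
Sensible, feed 148→25 °C: -4186.2 kJ/min
Outlet flows (mol/min): A 89.324, B 89.324, C 73.676
Sensible, products 25→229 °C: 6510.2 kJ/min
Q = ΔH = -5117.4 kJ/min = -85.289 kW
Heat removed = 307040 kJ/h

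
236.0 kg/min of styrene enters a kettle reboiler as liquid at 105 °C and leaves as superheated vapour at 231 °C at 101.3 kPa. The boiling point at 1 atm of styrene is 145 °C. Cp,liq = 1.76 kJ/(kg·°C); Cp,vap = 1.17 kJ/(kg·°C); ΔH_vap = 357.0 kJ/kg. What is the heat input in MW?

liquid 105→145 °C: 70.4 kJ/kg
vaporisation at 145 °C: 357 kJ/kg
vapour 145→231 °C: 100.62 kJ/kg
Δh = 70.4 + 357 + 100.62 = 528.02 kJ/kg
Q = ṁ·Δh = 236.0 kg/min × 528.02 kJ/kg = 124610 kJ/min
|Q| = 2076.9 kW = 2.0769 MW

Q = 2.08 MW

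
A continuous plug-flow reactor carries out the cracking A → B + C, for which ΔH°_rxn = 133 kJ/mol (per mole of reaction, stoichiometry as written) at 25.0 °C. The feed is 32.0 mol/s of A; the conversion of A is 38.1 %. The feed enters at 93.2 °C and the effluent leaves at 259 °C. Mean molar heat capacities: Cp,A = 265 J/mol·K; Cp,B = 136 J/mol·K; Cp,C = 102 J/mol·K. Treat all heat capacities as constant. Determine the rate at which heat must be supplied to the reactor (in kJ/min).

Extent of reaction ξ = 0.381 × 32.0 = 12.192 mol/s
Reaction term: ξ·ΔH°_rxn = 12.192 × 133 = 1621.5 kJ/s
Sensible, feed 93.2→25 °C: -578.34 kJ/s
Outlet flows (mol/s): A 19.808, B 12.192, C 12.192
Sensible, products 25→259 °C: 1907.3 kJ/s
Q = ΔH = 2950.5 kJ/s = 2950.5 kW
Heat supplied = 177030 kJ/min

Q_in = 177000 kJ/min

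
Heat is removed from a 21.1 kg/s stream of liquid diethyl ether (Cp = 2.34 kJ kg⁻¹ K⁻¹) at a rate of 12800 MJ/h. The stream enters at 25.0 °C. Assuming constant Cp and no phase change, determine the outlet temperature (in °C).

T_out = -47.0 °C

Q = 12800 MJ/h = 3555.6 kJ/s
ΔT = Q/(ṁ·Cp) = 3555.6/(21.1×2.34) = 72.013 K
T_out = 25.0 − 72.013 = -47.013 °C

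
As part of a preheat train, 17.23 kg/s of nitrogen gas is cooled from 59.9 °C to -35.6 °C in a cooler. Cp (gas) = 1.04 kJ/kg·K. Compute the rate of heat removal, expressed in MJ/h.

Q_c = 6160 MJ/h

Q = ṁ·Cp·ΔT = 17.23 × 1.04 × (-35.6 − 59.9) = -1711.3 kJ/s
Cooling duty = 6160.6 MJ/h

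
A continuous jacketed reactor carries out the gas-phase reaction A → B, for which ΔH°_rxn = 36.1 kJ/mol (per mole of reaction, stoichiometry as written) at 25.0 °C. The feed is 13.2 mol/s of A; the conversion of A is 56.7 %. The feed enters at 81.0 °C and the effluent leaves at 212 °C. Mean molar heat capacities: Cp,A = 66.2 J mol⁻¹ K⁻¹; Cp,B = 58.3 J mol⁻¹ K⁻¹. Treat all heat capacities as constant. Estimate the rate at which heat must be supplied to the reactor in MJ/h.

Q_in = 1340 MJ/h

Extent of reaction ξ = 0.567 × 13.2 = 7.4844 mol/s
Reaction term: ξ·ΔH°_rxn = 7.4844 × 36.1 = 270.19 kJ/s
Sensible, feed 81.0→25 °C: -48.935 kJ/s
Outlet flows (mol/s): A 5.7156, B 7.4844
Sensible, products 25→212 °C: 152.35 kJ/s
Q = ΔH = 373.6 kJ/s = 373.6 kW
Heat supplied = 1345 MJ/h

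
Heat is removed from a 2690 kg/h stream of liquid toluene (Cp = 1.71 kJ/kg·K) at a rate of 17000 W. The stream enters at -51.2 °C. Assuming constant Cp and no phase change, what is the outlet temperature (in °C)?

T_out = -64.5 °C

Q = 17000 W = 61200 kJ/h
ΔT = Q/(ṁ·Cp) = 61200/(2690×1.71) = 13.305 K
T_out = -51.2 − 13.305 = -64.505 °C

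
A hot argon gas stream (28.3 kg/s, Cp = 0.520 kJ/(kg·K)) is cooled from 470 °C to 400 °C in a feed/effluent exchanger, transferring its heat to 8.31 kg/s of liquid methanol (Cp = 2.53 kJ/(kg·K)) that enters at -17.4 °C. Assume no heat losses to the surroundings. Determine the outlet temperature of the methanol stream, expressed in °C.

T_c,out = 31.6 °C

Heat released by hot stream: Q = 28.3 × 0.520 × (470 − 400) = 1030.1 kJ/s
Energy balance on cold side (adiabatic exchanger): Q = ṁ_c·Cp_c·(T_c,out − T_c,in)
T_c,out = -17.4 + 1030.1/(8.31 × 2.53) = 31.597 °C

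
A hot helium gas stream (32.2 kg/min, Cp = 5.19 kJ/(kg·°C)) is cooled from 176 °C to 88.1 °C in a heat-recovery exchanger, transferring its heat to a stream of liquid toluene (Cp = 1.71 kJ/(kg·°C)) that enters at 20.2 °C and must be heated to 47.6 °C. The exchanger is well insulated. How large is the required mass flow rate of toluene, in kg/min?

ṁ_c = 314 kg/min

Heat released by hot stream: Q = 32.2 × 5.19 × (176 − 88.1) = 14690 kJ/min
Energy balance on cold side (adiabatic exchanger): Q = ṁ_c·Cp_c·(T_c,out − T_c,in)
ṁ_c = 14690 / [1.71 × (47.6 − 20.2)] = 313.52 kg/min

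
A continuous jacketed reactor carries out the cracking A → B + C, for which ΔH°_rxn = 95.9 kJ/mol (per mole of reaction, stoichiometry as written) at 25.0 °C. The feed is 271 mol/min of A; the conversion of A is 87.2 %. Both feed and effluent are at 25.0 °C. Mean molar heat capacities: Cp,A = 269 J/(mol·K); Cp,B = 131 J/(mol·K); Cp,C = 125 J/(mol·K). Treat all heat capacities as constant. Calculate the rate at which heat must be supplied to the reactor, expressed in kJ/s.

Q_in = 378 kJ/s

Extent of reaction ξ = 0.872 × 271 = 236.31 mol/min
Reaction term: ξ·ΔH°_rxn = 236.31 × 95.9 = 22662 kJ/min
Q = ΔH = 22662 kJ/min = 377.71 kW
Heat supplied = 377.71 kJ/s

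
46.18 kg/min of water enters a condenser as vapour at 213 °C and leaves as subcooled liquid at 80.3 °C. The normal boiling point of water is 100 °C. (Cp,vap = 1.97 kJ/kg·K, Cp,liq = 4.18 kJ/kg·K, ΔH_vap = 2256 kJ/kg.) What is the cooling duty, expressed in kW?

Q_c = 1970 kW

vapour 213→100 °C: -222.61 kJ/kg
condensation at 100 °C: -2256 kJ/kg
liquid 100→80.3 °C: -82.346 kJ/kg
Δh = -222.61 + -2256 + -82.346 = -2561 kJ/kg
Q = ṁ·Δh = 46.18 kg/min × -2561 kJ/kg = -118260 kJ/min
|Q| = 1971.1 kW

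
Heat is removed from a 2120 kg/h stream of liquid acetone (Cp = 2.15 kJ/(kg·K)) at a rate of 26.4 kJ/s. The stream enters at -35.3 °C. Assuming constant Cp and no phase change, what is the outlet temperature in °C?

T_out = -56.2 °C

Q = 26.4 kJ/s = 95040 kJ/h
ΔT = Q/(ṁ·Cp) = 95040/(2120×2.15) = 20.851 K
T_out = -35.3 − 20.851 = -56.151 °C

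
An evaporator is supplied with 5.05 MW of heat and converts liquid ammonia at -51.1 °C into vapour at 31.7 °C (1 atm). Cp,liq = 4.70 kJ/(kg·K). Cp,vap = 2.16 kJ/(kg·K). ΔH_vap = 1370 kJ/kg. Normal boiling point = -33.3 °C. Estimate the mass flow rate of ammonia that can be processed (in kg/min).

ṁ = 190 kg/min

Δh = 4.70×(-33.3−-51.1) + 1370 + 2.16×(31.7−-33.3) = 1594.1 kJ/kg
Q = 5.05 MW = 5050 kJ/s = 303000 kJ/min
ṁ = Q/Δh = 303000 / 1594.1 = 190.08 kg/min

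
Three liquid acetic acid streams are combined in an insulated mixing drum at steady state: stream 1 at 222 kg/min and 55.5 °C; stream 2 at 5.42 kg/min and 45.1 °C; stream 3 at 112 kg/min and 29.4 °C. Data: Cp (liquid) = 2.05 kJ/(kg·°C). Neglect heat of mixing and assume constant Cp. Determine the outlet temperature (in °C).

T_out = 46.7 °C

Adiabatic, steady state ⇒ Σ ṁᵢCp,ᵢ(T_out − Tᵢ) = 0
Σ ṁᵢCp,ᵢTᵢ = 222×2.05×55.5 + 5.42×2.05×45.1 + 112×2.05×29.4 = 32509
Σ ṁᵢCp,ᵢ = 222×2.05 + 5.42×2.05 + 112×2.05 = 695.81
T_out = 32509 / 695.81 = 46.722 °C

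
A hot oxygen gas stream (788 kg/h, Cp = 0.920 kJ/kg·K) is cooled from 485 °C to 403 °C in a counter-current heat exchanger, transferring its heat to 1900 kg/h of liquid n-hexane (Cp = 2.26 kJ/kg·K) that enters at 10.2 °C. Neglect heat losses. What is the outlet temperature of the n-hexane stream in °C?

T_c,out = 24.0 °C

Heat released by hot stream: Q = 788 × 0.920 × (485 − 403) = 59447 kJ/h
Energy balance on cold side (adiabatic exchanger): Q = ṁ_c·Cp_c·(T_c,out − T_c,in)
T_c,out = 10.2 + 59447/(1900 × 2.26) = 24.044 °C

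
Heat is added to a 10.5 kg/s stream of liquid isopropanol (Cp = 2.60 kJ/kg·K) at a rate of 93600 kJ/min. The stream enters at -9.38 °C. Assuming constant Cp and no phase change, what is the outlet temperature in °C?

Q = 93600 kJ/min = 1560 kJ/s
ΔT = Q/(ṁ·Cp) = 1560/(10.5×2.60) = 57.143 K
T_out = -9.38 + 57.143 = 47.763 °C

T_out = 47.8 °C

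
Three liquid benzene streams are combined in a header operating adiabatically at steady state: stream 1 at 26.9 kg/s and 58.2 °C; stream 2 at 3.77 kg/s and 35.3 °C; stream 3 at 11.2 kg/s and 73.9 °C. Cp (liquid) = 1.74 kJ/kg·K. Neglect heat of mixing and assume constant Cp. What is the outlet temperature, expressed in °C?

T_out = 60.3 °C

Energy balance with Q = 0: Σ ṁᵢCp,ᵢ(T_out − Tᵢ) = 0
Σ ṁᵢCp,ᵢTᵢ = 26.9×1.74×58.2 + 3.77×1.74×35.3 + 11.2×1.74×73.9 = 4395.8
Σ ṁᵢCp,ᵢ = 26.9×1.74 + 3.77×1.74 + 11.2×1.74 = 72.854
T_out = 4395.8 / 72.854 = 60.338 °C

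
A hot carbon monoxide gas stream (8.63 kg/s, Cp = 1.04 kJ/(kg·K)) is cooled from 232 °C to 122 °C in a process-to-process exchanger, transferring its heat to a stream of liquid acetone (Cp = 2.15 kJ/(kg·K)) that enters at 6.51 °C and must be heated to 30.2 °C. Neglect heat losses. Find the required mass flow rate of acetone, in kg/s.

ṁ_c = 19.4 kg/s

Heat released by hot stream: Q = 8.63 × 1.04 × (232 − 122) = 987.27 kJ/s
Energy balance on cold side (adiabatic exchanger): Q = ṁ_c·Cp_c·(T_c,out − T_c,in)
ṁ_c = 987.27 / [2.15 × (30.2 − 6.51)] = 19.384 kg/s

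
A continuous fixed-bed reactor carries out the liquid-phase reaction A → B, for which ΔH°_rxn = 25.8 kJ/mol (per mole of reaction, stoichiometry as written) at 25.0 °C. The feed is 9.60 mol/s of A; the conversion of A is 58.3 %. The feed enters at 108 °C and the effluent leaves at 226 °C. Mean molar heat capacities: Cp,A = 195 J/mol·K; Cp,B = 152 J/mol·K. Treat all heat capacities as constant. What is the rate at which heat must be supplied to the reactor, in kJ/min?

Q_in = 19000 kJ/min

Extent of reaction ξ = 0.583 × 9.60 = 5.5968 mol/s
Reaction term: ξ·ΔH°_rxn = 5.5968 × 25.8 = 144.4 kJ/s
Sensible, feed 108→25 °C: -155.38 kJ/s
Outlet flows (mol/s): A 4.0032, B 5.5968
Sensible, products 25→226 °C: 327.9 kJ/s
Q = ΔH = 316.92 kJ/s = 316.92 kW
Heat supplied = 19015 kJ/min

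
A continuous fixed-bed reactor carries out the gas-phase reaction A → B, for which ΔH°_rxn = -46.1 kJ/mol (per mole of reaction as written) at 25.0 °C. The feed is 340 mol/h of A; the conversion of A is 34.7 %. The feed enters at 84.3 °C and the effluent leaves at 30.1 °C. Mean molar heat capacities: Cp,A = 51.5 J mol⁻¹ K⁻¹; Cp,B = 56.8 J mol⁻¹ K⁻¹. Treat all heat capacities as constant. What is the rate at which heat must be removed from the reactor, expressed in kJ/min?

Q_out = 106 kJ/min

Extent of reaction ξ = 0.347 × 340 = 117.98 mol/h
Reaction term: ξ·ΔH°_rxn = 117.98 × -46.1 = -5438.9 kJ/h
Sensible, feed 84.3→25 °C: -1038.3 kJ/h
Outlet flows (mol/h): A 222.02, B 117.98
Sensible, products 25→30.1 °C: 92.49 kJ/h
Q = ΔH = -6384.7 kJ/h = -1.7735 kW
Heat removed = 106.41 kJ/min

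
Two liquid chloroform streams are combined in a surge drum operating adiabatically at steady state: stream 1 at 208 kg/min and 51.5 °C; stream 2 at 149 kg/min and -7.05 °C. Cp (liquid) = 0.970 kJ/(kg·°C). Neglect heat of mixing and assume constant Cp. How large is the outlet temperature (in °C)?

Adiabatic, steady state ⇒ Σ ṁᵢCp,ᵢ(T_out − Tᵢ) = 0
T_out = Σ ṁᵢCp,ᵢTᵢ / Σ ṁᵢCp,ᵢ
      = 9371.7 / 346.29 = 27.063 °C

T_out = 27.1 °C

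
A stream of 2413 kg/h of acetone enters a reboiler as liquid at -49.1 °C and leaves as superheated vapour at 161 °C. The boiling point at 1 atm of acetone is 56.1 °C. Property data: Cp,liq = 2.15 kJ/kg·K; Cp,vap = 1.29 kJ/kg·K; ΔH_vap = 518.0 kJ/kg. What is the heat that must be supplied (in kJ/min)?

liquid -49.1→56.1 °C: 226.18 kJ/kg
vaporisation at 56.1 °C: 518 kJ/kg
vapour 56.1→161 °C: 135.32 kJ/kg
Δh = 226.18 + 518 + 135.32 = 879.5 kJ/kg
Q = ṁ·Δh = 2413 kg/h × 879.5 kJ/kg = 2.1222e+06 kJ/h
|Q| = 589.51 kW = 35371 kJ/min

Q = 35400 kJ/min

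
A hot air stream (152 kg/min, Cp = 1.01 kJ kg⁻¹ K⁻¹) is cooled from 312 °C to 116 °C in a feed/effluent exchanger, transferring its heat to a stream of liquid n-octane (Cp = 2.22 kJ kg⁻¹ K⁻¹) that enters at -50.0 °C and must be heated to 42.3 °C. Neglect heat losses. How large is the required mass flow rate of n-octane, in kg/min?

Heat released by hot stream: Q = 152 × 1.01 × (312 − 116) = 30090 kJ/min
Energy balance on cold side (adiabatic exchanger): Q = ṁ_c·Cp_c·(T_c,out − T_c,in)
ṁ_c = 30090 / [2.22 × (42.3 − -50.0)] = 146.85 kg/min

ṁ_c = 147 kg/min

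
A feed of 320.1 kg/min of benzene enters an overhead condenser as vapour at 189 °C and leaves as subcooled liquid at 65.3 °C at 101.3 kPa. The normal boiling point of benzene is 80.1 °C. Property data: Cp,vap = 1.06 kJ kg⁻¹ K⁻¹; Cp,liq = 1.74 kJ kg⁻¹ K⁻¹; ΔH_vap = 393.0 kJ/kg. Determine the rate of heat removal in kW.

vapour 189→80.1 °C: -115.43 kJ/kg
condensation at 80.1 °C: -393 kJ/kg
liquid 80.1→65.3 °C: -25.752 kJ/kg
Δh = -115.43 + -393 + -25.752 = -534.19 kJ/kg
Q = ṁ·Δh = 320.1 kg/min × -534.19 kJ/kg = -170990 kJ/min
|Q| = 2849.9 kW

Q_c = 2850 kW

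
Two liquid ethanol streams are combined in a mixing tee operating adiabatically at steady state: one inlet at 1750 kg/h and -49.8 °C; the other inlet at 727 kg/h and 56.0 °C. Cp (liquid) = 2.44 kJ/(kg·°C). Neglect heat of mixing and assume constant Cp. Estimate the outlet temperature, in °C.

T_out = -18.7 °C

Adiabatic, steady state ⇒ Σ ṁᵢCp,ᵢ(T_out − Tᵢ) = 0
T_out = Σ ṁᵢCp,ᵢTᵢ / Σ ṁᵢCp,ᵢ
      = -113310 / 6043.9 = -18.748 °C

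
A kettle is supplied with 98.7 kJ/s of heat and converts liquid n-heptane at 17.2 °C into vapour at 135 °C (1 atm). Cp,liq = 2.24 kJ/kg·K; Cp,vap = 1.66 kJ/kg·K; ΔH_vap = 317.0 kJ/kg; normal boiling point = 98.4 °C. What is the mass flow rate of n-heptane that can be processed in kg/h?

Δh = 2.24×(98.4−17.2) + 317.0 + 1.66×(135−98.4) = 559.64 kJ/kg
Q = 98.7 kJ/s = 98.7 kJ/s = 355320 kJ/h
ṁ = Q/Δh = 355320 / 559.64 = 634.9 kg/h

ṁ = 635 kg/h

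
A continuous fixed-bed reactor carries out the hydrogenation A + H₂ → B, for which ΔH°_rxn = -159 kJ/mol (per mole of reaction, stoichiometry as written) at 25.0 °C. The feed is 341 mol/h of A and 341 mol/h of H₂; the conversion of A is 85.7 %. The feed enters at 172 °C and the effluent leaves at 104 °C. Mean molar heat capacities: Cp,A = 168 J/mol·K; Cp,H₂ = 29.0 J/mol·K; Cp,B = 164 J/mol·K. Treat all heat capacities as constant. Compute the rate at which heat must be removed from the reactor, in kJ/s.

Extent of reaction ξ = 0.857 × 341 = 292.24 mol/h
Reaction term: ξ·ΔH°_rxn = 292.24 × -159 = -46466 kJ/h
Sensible, feed 172→25 °C: -9875 kJ/h
Outlet flows (mol/h): A 48.763, H₂ 48.763, B 292.24
Sensible, products 25→104 °C: 4545.1 kJ/h
Q = ΔH = -51796 kJ/h = -14.388 kW
Heat removed = 14.388 kJ/s

Q_out = 14.4 kJ/s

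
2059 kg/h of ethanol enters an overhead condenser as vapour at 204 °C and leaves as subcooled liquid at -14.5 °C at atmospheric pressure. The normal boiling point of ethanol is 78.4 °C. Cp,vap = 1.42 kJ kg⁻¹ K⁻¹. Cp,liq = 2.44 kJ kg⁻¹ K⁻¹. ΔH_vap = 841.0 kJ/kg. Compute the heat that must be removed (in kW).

vapour 204→78.4 °C: -178.35 kJ/kg
condensation at 78.4 °C: -841 kJ/kg
liquid 78.4→-14.5 °C: -226.68 kJ/kg
Δh = -178.35 + -841 + -226.68 = -1246 kJ/kg
Q = ṁ·Δh = 2059 kg/h × -1246 kJ/kg = -2.5656e+06 kJ/h
|Q| = 712.66 kW

Q_c = 713 kW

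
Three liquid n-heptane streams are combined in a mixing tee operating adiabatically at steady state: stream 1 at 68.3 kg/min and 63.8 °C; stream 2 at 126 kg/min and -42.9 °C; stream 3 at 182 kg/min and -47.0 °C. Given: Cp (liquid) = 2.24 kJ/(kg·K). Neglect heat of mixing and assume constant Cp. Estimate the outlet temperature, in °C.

Adiabatic, steady state ⇒ Σ ṁᵢCp,ᵢ(T_out − Tᵢ) = 0
T_out = Σ ṁᵢCp,ᵢTᵢ / Σ ṁᵢCp,ᵢ
      = -21508 / 842.91 = -25.517 °C

T_out = -25.5 °C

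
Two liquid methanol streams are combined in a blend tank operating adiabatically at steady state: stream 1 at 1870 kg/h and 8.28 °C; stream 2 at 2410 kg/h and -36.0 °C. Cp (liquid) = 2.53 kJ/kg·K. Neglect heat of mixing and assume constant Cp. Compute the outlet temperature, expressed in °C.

T_out = -16.7 °C

No heat crosses the boundary, so H_out = H_in.
T_out = Σ ṁᵢCp,ᵢTᵢ / Σ ṁᵢCp,ᵢ
      = -180330 / 10828 = -16.653 °C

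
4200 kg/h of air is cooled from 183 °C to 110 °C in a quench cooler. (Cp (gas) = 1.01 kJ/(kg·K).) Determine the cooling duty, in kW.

Q_c = 86.0 kW

Q = ṁ·Cp·ΔT = 4200 × 1.01 × (110 − 183) = -309670 kJ/h
Converting: 309670 / 3600 s = 86.018 kW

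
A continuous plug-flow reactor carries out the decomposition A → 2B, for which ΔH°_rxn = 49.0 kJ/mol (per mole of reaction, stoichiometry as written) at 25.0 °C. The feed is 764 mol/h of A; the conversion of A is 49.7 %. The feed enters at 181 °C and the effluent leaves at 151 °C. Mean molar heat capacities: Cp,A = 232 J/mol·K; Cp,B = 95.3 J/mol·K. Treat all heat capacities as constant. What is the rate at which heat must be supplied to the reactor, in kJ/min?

Q_in = 188 kJ/min

Extent of reaction ξ = 0.497 × 764 = 379.71 mol/h
Reaction term: ξ·ΔH°_rxn = 379.71 × 49.0 = 18606 kJ/h
Sensible, feed 181→25 °C: -27651 kJ/h
Outlet flows (mol/h): A 384.29, B 759.42
Sensible, products 25→151 °C: 20353 kJ/h
Q = ΔH = 11308 kJ/h = 3.141 kW
Heat supplied = 188.46 kJ/min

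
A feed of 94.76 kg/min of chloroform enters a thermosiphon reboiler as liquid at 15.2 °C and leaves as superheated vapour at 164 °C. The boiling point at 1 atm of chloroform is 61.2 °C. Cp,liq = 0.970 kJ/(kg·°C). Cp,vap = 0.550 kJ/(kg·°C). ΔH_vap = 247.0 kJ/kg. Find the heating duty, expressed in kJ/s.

liquid 15.2→61.2 °C: 44.62 kJ/kg
vaporisation at 61.2 °C: 247 kJ/kg
vapour 61.2→164 °C: 56.54 kJ/kg
Δh = 44.62 + 247 + 56.54 = 348.16 kJ/kg
Q = ṁ·Δh = 94.76 kg/min × 348.16 kJ/kg = 32992 kJ/min
|Q| = 549.86 kW

Q = 550 kJ/s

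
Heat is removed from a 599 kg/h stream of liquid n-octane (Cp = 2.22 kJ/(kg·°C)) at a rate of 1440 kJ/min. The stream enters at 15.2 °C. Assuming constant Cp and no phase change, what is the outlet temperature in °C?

T_out = -49.8 °C

Q = 1440 kJ/min = 86400 kJ/h
ΔT = Q/(ṁ·Cp) = 86400/(599×2.22) = 64.973 K
T_out = 15.2 − 64.973 = -49.773 °C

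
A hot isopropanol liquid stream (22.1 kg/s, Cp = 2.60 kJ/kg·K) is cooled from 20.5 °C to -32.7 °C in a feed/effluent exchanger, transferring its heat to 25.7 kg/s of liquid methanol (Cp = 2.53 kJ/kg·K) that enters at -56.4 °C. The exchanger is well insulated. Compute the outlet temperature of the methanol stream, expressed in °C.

Heat released by hot stream: Q = 22.1 × 2.60 × (20.5 − -32.7) = 3056.9 kJ/s
Energy balance on cold side (adiabatic exchanger): Q = ṁ_c·Cp_c·(T_c,out − T_c,in)
T_c,out = -56.4 + 3056.9/(25.7 × 2.53) = -9.3864 °C

T_c,out = -9.39 °C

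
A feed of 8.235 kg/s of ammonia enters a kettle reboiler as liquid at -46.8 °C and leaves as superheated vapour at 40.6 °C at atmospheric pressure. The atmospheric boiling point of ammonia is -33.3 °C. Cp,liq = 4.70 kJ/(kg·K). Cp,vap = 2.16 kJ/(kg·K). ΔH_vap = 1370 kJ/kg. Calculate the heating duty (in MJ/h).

Q = 47200 MJ/h

liquid -46.8→-33.3 °C: 63.45 kJ/kg
vaporisation at -33.3 °C: 1370 kJ/kg
vapour -33.3→40.6 °C: 159.62 kJ/kg
Δh = 63.45 + 1370 + 159.62 = 1593.1 kJ/kg
Q = ṁ·Δh = 8.235 kg/s × 1593.1 kJ/kg = 13119 kJ/s
|Q| = 13119 kW = 47228 MJ/h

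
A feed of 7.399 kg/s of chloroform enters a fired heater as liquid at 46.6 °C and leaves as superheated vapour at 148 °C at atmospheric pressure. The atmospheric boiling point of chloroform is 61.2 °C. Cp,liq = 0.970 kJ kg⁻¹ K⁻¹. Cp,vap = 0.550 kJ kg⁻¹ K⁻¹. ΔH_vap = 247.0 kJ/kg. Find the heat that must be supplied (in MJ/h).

Q = 8230 MJ/h

liquid 46.6→61.2 °C: 14.162 kJ/kg
vaporisation at 61.2 °C: 247 kJ/kg
vapour 61.2→148 °C: 47.74 kJ/kg
Δh = 14.162 + 247 + 47.74 = 308.9 kJ/kg
Q = ṁ·Δh = 7.399 kg/s × 308.9 kJ/kg = 2285.6 kJ/s
|Q| = 2285.6 kW = 8228 MJ/h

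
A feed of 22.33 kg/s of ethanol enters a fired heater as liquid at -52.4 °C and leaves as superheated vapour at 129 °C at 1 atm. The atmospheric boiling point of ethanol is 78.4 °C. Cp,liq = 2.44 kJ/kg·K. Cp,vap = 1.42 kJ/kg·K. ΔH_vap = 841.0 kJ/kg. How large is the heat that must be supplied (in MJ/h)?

Q = 99000 MJ/h

liquid -52.4→78.4 °C: 319.15 kJ/kg
vaporisation at 78.4 °C: 841 kJ/kg
vapour 78.4→129 °C: 71.852 kJ/kg
Δh = 319.15 + 841 + 71.852 = 1232 kJ/kg
Q = ṁ·Δh = 22.33 kg/s × 1232 kJ/kg = 27511 kJ/s
|Q| = 27511 kW = 99038 MJ/h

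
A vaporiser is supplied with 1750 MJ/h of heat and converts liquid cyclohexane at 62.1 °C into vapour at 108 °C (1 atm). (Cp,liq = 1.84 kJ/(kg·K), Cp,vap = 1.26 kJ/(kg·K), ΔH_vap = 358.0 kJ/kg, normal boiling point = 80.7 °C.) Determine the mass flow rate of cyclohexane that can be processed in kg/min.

ṁ = 68.4 kg/min

Δh = 1.84×(80.7−62.1) + 358.0 + 1.26×(108−80.7) = 426.62 kJ/kg
Q = 1750 MJ/h = 486.11 kJ/s = 29167 kJ/min
ṁ = Q/Δh = 29167 / 426.62 = 68.367 kg/min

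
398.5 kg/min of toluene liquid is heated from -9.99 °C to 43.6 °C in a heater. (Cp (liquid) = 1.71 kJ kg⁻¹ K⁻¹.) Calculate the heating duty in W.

Q = ṁ·Cp·ΔT = 398.5 × 1.71 × (43.6 − -9.99) = 36518 kJ/min
Converting: 36518 / 60 s = 608.64 kW
Heating duty = 608640 W

Q = 609000 W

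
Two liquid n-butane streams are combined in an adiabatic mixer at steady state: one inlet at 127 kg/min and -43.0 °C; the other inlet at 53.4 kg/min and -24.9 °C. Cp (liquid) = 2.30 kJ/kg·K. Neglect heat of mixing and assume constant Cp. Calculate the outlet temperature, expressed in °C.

T_out = -37.6 °C

Adiabatic, steady state ⇒ Σ ṁᵢCp,ᵢ(T_out − Tᵢ) = 0
Σ ṁᵢCp,ᵢTᵢ = 127×2.30×-43.0 + 53.4×2.30×-24.9 = -15619
Σ ṁᵢCp,ᵢ = 127×2.30 + 53.4×2.30 = 414.92
T_out = -15619 / 414.92 = -37.642 °C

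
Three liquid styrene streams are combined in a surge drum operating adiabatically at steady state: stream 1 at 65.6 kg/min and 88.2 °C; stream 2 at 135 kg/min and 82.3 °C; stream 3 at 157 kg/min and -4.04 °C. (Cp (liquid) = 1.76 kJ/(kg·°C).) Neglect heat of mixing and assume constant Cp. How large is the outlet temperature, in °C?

No heat crosses the boundary, so H_out = H_in.
Σ ṁᵢCp,ᵢTᵢ = 65.6×1.76×88.2 + 135×1.76×82.3 + 157×1.76×-4.04 = 28621
Σ ṁᵢCp,ᵢ = 65.6×1.76 + 135×1.76 + 157×1.76 = 629.38
T_out = 28621 / 629.38 = 45.476 °C

T_out = 45.5 °C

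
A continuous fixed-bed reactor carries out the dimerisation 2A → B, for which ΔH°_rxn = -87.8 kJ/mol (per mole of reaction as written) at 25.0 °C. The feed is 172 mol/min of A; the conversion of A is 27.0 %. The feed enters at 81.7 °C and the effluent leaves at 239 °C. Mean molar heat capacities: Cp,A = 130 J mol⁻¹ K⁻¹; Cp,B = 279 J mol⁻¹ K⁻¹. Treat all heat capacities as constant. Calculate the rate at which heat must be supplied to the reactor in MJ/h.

Extent of reaction ξ = 0.270 × 172 / 2 = 23.22 mol/min
Reaction term: ξ·ΔH°_rxn = 23.22 × -87.8 = -2038.7 kJ/min
Sensible, feed 81.7→25 °C: -1267.8 kJ/min
Outlet flows (mol/min): A 125.56, B 23.22
Sensible, products 25→239 °C: 4879.5 kJ/min
Q = ΔH = 1572.9 kJ/min = 26.215 kW
Heat supplied = 94.375 MJ/h

Q_in = 94.4 MJ/h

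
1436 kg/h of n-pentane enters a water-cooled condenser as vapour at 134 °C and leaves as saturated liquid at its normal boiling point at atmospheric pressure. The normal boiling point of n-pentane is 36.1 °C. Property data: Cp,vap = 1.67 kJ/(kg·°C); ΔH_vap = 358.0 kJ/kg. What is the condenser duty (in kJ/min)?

vapour 134→36.1 °C: -163.49 kJ/kg
condensation at 36.1 °C: -358 kJ/kg
Δh = -163.49 + -358 = -521.49 kJ/kg
Q = ṁ·Δh = 1436 kg/h × -521.49 kJ/kg = -748860 kJ/h
|Q| = 208.02 kW = 12481 kJ/min

Q_c = 12500 kJ/min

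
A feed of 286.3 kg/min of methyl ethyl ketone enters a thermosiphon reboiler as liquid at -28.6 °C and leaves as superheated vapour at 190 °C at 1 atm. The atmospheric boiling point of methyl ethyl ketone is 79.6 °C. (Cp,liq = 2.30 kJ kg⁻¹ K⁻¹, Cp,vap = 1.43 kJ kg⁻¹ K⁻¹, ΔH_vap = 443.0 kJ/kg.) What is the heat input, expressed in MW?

Q = 4.05 MW

liquid -28.6→79.6 °C: 248.86 kJ/kg
vaporisation at 79.6 °C: 443 kJ/kg
vapour 79.6→190 °C: 157.87 kJ/kg
Δh = 248.86 + 443 + 157.87 = 849.73 kJ/kg
Q = ṁ·Δh = 286.3 kg/min × 849.73 kJ/kg = 243280 kJ/min
|Q| = 4054.6 kW = 4.0546 MW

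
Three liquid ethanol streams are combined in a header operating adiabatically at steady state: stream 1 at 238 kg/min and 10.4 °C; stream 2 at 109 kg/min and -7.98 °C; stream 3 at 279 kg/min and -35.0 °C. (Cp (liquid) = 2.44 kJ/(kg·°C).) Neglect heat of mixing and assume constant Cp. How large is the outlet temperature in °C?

Energy balance with Q = 0: Σ ṁᵢCp,ᵢ(T_out − Tᵢ) = 0
T_out = Σ ṁᵢCp,ᵢTᵢ / Σ ṁᵢCp,ᵢ
      = -19909 / 1527.4 = -13.035 °C

T_out = -13.0 °C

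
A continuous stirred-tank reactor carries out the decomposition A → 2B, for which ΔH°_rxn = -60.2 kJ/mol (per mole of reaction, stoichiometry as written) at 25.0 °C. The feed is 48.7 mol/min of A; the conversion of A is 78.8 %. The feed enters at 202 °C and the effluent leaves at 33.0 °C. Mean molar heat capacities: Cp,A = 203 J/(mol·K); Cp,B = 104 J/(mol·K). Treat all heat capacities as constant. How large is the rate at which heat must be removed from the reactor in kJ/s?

Q_out = 66.3 kJ/s

Extent of reaction ξ = 0.788 × 48.7 = 38.376 mol/min
Reaction term: ξ·ΔH°_rxn = 38.376 × -60.2 = -2310.2 kJ/min
Sensible, feed 202→25 °C: -1749.8 kJ/min
Outlet flows (mol/min): A 10.324, B 76.751
Sensible, products 25→33.0 °C: 80.624 kJ/min
Q = ΔH = -3979.4 kJ/min = -66.324 kW
Heat removed = 66.324 kJ/s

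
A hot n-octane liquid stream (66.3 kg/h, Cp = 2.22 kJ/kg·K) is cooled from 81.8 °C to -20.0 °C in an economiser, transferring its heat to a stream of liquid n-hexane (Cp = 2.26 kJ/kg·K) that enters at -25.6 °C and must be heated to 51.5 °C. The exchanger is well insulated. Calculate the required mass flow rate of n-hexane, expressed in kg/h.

Heat released by hot stream: Q = 66.3 × 2.22 × (81.8 − -20.0) = 14984 kJ/h
Energy balance on cold side (adiabatic exchanger): Q = ṁ_c·Cp_c·(T_c,out − T_c,in)
ṁ_c = 14984 / [2.26 × (51.5 − -25.6)] = 85.991 kg/h

ṁ_c = 86.0 kg/h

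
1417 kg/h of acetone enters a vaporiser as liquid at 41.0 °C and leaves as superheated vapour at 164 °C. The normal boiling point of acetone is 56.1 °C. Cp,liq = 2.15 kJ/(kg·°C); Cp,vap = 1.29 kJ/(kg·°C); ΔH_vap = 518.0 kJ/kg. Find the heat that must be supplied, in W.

liquid 41.0→56.1 °C: 32.465 kJ/kg
vaporisation at 56.1 °C: 518 kJ/kg
vapour 56.1→164 °C: 139.19 kJ/kg
Δh = 32.465 + 518 + 139.19 = 689.66 kJ/kg
Q = ṁ·Δh = 1417 kg/h × 689.66 kJ/kg = 977240 kJ/h
|Q| = 271.46 kW = 271460 W

Q = 271000 W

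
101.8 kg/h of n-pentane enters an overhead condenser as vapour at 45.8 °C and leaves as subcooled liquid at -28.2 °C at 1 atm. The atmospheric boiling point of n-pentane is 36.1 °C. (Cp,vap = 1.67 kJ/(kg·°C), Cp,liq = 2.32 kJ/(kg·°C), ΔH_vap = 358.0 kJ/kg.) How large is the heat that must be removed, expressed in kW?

Q_c = 14.8 kW

vapour 45.8→36.1 °C: -16.199 kJ/kg
condensation at 36.1 °C: -358 kJ/kg
liquid 36.1→-28.2 °C: -149.18 kJ/kg
Δh = -16.199 + -358 + -149.18 = -523.38 kJ/kg
Q = ṁ·Δh = 101.8 kg/h × -523.38 kJ/kg = -53280 kJ/h
|Q| = 14.8 kW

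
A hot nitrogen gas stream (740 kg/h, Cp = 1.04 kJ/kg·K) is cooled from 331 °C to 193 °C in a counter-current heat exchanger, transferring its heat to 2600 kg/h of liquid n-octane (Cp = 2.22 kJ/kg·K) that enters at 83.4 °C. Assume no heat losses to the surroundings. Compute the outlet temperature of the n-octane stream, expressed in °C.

Heat released by hot stream: Q = 740 × 1.04 × (331 − 193) = 106200 kJ/h
Energy balance on cold side (adiabatic exchanger): Q = ṁ_c·Cp_c·(T_c,out − T_c,in)
T_c,out = 83.4 + 106200/(2600 × 2.22) = 101.8 °C

T_c,out = 102 °C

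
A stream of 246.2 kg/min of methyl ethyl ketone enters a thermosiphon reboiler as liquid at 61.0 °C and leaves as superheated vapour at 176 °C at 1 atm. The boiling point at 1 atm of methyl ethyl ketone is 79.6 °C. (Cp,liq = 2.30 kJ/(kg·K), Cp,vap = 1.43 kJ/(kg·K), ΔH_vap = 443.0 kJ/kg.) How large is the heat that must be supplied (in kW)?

liquid 61.0→79.6 °C: 42.78 kJ/kg
vaporisation at 79.6 °C: 443 kJ/kg
vapour 79.6→176 °C: 137.85 kJ/kg
Δh = 42.78 + 443 + 137.85 = 623.63 kJ/kg
Q = ṁ·Δh = 246.2 kg/min × 623.63 kJ/kg = 153540 kJ/min
|Q| = 2559 kW

Q = 2560 kW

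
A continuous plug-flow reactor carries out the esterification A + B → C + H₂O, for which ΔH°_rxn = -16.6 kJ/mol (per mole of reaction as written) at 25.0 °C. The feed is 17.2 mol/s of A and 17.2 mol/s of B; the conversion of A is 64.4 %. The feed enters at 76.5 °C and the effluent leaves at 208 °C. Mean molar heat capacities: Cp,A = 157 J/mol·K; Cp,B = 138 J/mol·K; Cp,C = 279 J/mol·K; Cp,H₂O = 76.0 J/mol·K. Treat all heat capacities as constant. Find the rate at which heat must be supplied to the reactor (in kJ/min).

Extent of reaction ξ = 0.644 × 17.2 = 11.077 mol/s
Reaction term: ξ·ΔH°_rxn = 11.077 × -16.6 = -183.87 kJ/s
Sensible, feed 76.5→25 °C: -261.31 kJ/s
Outlet flows (mol/s): A 6.1232, B 6.1232, C 11.077, H₂O 11.077
Sensible, products 25→208 °C: 1050.2 kJ/s
Q = ΔH = 604.98 kJ/s = 604.98 kW
Heat supplied = 36299 kJ/min

Q_in = 36300 kJ/min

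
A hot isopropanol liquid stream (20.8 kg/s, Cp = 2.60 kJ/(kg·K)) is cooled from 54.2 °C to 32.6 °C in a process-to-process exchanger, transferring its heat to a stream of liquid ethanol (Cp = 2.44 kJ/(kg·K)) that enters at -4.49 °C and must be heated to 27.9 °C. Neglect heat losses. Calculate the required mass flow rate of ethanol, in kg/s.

ṁ_c = 14.8 kg/s

Heat released by hot stream: Q = 20.8 × 2.60 × (54.2 − 32.6) = 1168.1 kJ/s
Energy balance on cold side (adiabatic exchanger): Q = ṁ_c·Cp_c·(T_c,out − T_c,in)
ṁ_c = 1168.1 / [2.44 × (27.9 − -4.49)] = 14.781 kg/s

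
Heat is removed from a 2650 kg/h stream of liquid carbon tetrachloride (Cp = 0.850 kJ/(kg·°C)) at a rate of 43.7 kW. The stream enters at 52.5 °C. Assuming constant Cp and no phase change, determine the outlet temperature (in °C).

T_out = -17.3 °C

Q = 43.7 kW = 157320 kJ/h
ΔT = Q/(ṁ·Cp) = 157320/(2650×0.850) = 69.842 K
T_out = 52.5 − 69.842 = -17.342 °C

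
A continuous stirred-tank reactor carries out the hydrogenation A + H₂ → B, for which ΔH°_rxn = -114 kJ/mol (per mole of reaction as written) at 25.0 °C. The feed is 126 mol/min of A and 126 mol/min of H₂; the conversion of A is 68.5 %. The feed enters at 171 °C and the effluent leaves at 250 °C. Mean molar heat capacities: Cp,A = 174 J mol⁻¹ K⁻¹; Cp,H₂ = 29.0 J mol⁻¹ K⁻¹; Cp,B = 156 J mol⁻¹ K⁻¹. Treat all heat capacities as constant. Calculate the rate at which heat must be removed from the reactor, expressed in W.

Q_out = 146000 W

Extent of reaction ξ = 0.685 × 126 = 86.31 mol/min
Reaction term: ξ·ΔH°_rxn = 86.31 × -114 = -9839.3 kJ/min
Sensible, feed 171→25 °C: -3734.4 kJ/min
Outlet flows (mol/min): A 39.69, H₂ 39.69, B 86.31
Sensible, products 25→250 °C: 4842.3 kJ/min
Q = ΔH = -8731.4 kJ/min = -145.52 kW
Heat removed = 145520 W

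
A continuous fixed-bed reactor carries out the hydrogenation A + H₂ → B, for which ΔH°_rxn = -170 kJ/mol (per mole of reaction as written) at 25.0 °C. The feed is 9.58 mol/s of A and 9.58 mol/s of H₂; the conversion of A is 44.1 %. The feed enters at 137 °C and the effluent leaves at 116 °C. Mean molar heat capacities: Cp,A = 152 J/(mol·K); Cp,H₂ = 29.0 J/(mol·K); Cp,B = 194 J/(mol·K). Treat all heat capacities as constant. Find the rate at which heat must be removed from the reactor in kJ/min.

Extent of reaction ξ = 0.441 × 9.58 = 4.2248 mol/s
Reaction term: ξ·ΔH°_rxn = 4.2248 × -170 = -718.21 kJ/s
Sensible, feed 137→25 °C: -194.21 kJ/s
Outlet flows (mol/s): A 5.3552, H₂ 5.3552, B 4.2248
Sensible, products 25→116 °C: 162.79 kJ/s
Q = ΔH = -749.63 kJ/s = -749.63 kW
Heat removed = 44978 kJ/min

Q_out = 45000 kJ/min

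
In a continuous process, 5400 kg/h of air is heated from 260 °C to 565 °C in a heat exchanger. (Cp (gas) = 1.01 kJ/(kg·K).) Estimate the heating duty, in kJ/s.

Q = ṁ·Cp·ΔT = 5400 × 1.01 × (565 − 260) = 1.6635e+06 kJ/h
Converting: 1.6635e+06 / 3600 s = 462.07 kW

Q = 462 kJ/s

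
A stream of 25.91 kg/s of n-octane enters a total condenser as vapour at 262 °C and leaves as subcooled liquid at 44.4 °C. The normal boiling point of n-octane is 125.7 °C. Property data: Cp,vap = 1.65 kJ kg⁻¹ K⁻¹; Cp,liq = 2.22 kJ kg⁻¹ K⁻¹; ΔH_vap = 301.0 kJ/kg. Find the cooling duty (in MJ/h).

Q_c = 65900 MJ/h

vapour 262→125.7 °C: -224.9 kJ/kg
condensation at 125.7 °C: -301 kJ/kg
liquid 125.7→44.4 °C: -180.49 kJ/kg
Δh = -224.9 + -301 + -180.49 = -706.38 kJ/kg
Q = ṁ·Δh = 25.91 kg/s × -706.38 kJ/kg = -18302 kJ/s
|Q| = 18302 kW = 65888 MJ/h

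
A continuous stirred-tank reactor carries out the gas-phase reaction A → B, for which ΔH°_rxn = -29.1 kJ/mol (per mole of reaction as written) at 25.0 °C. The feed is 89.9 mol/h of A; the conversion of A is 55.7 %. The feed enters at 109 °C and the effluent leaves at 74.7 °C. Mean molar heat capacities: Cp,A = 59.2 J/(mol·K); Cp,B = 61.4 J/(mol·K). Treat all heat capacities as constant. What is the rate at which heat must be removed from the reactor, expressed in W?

Extent of reaction ξ = 0.557 × 89.9 = 50.074 mol/h
Reaction term: ξ·ΔH°_rxn = 50.074 × -29.1 = -1457.2 kJ/h
Sensible, feed 109→25 °C: -447.05 kJ/h
Outlet flows (mol/h): A 39.826, B 50.074
Sensible, products 25→74.7 °C: 269.98 kJ/h
Q = ΔH = -1634.2 kJ/h = -0.45395 kW
Heat removed = 453.95 W

Q_out = 454 W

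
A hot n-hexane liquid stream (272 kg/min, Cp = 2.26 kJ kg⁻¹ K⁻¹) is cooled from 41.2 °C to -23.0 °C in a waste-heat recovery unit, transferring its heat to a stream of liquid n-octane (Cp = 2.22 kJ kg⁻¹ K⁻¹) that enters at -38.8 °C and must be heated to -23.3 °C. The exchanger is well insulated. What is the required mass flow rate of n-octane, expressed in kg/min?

Heat released by hot stream: Q = 272 × 2.26 × (41.2 − -23.0) = 39465 kJ/min
Energy balance on cold side (adiabatic exchanger): Q = ṁ_c·Cp_c·(T_c,out − T_c,in)
ṁ_c = 39465 / [2.22 × (-23.3 − -38.8)] = 1146.9 kg/min

ṁ_c = 1150 kg/min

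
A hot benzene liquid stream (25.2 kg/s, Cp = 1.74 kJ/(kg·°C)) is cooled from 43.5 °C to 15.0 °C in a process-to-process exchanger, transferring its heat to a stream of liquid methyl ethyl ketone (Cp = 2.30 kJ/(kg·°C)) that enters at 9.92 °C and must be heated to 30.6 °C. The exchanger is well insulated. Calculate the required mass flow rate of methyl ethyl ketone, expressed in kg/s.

ṁ_c = 26.3 kg/s

Heat released by hot stream: Q = 25.2 × 1.74 × (43.5 − 15.0) = 1249.7 kJ/s
Energy balance on cold side (adiabatic exchanger): Q = ṁ_c·Cp_c·(T_c,out − T_c,in)
ṁ_c = 1249.7 / [2.30 × (30.6 − 9.92)] = 26.273 kg/s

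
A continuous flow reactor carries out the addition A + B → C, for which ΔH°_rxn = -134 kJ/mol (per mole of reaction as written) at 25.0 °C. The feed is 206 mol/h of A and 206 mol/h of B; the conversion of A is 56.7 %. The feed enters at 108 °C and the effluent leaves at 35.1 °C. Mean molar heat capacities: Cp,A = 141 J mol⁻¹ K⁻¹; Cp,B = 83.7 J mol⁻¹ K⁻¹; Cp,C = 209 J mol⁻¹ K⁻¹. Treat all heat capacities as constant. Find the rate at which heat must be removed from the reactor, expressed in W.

Extent of reaction ξ = 0.567 × 206 = 116.8 mol/h
Reaction term: ξ·ΔH°_rxn = 116.8 × -134 = -15651 kJ/h
Sensible, feed 108→25 °C: -3841.9 kJ/h
Outlet flows (mol/h): A 89.198, B 89.198, C 116.8
Sensible, products 25→35.1 °C: 448.99 kJ/h
Q = ΔH = -19044 kJ/h = -5.2901 kW
Heat removed = 5290.1 W

Q_out = 5290 W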